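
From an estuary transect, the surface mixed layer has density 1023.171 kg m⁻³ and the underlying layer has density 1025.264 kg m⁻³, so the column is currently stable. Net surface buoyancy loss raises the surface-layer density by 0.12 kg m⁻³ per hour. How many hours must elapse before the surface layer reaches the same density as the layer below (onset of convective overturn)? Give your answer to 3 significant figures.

Density deficit of the surface layer: 1025.264 − 1023.171 = 2.093 kg m⁻³.
Required change = 2.093 / 0.12 = 17.4 hours.

17.4 hours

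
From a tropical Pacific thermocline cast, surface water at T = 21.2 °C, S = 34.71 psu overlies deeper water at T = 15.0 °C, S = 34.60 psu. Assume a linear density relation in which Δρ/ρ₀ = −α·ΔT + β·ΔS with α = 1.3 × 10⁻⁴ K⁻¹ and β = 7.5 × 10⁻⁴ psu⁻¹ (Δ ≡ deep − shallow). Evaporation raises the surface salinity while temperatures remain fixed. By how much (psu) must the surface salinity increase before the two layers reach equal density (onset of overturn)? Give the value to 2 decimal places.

0.96 psu

Neutral buoyancy requires −α(T_deep − T_surf) + β(S_deep − S_surf′) = 0.
S_surf′ = S_deep − (α/β)·ΔT = 34.60 − (1.3 × 10⁻⁴/7.5 × 10⁻⁴)·(-6.2) = 35.6747 psu.
Increase required: 35.6747 − 34.71 = 0.9647 psu.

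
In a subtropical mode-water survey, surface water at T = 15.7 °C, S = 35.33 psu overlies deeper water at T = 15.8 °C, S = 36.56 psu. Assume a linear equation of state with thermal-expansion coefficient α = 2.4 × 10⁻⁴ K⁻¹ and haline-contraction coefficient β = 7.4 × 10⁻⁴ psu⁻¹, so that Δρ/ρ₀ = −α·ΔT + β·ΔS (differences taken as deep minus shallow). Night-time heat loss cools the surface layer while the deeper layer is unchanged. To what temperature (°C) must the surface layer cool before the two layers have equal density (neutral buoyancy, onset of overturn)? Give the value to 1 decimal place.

12.0 °C

Neutral buoyancy requires Δρ = 0, i.e. −α(T_deep − T_surf′) + β(S_deep − S_surf) = 0.
T_surf′ = T_deep − (β/α)·ΔS = 15.8 − (7.4 × 10⁻⁴/2.4 × 10⁻⁴)·(+1.23) = 12.008 °C.
Cooling required: 15.7 − (12.008) = 3.692 °C.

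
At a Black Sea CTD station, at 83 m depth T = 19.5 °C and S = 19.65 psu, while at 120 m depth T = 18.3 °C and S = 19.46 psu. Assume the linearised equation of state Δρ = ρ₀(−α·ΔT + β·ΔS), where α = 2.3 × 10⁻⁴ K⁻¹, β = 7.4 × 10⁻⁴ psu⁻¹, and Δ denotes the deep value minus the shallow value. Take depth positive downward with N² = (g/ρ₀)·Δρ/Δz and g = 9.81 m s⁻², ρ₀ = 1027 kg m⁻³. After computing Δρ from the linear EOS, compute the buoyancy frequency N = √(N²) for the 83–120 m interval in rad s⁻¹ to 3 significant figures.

5.99 × 10⁻³ rad s⁻¹

ΔT = -1.2 K, ΔS = -0.19 psu (deep − shallow).
Δρ/ρ₀ = −αΔT + βΔS = 2.76 × 10⁻⁴ − 1.406 × 10⁻⁴ = 1.354 × 10⁻⁴, so Δρ ≈ 0.1391 kg m⁻³.
N² = (g/ρ₀)·Δρ/Δz = g·(Δρ/ρ₀)/Δz = 9.81 × 1.354 × 10⁻⁴ / 37 = 3.5899 × 10⁻⁵ s⁻².
N = √(3.5899 × 10⁻⁵) = 5.9916 × 10⁻³ rad s⁻¹ ≈ 5.99 × 10⁻³ rad s⁻¹.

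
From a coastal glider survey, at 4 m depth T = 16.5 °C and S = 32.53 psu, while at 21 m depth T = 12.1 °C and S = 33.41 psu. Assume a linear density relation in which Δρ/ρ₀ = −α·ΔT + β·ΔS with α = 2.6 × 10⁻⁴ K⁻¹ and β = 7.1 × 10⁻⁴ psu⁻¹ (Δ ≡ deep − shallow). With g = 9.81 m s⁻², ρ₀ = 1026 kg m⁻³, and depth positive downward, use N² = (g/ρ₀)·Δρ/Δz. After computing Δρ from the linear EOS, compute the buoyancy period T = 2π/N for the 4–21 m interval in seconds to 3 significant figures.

ΔT = -4.4 K, ΔS = +0.88 psu (deep − shallow).
Δρ/ρ₀ = −αΔT + βΔS = 1.144 × 10⁻³ + 6.248 × 10⁻⁴ = 1.7688 × 10⁻³, so Δρ ≈ 1.815 kg m⁻³.
N² = (g/ρ₀)·Δρ/Δz = g·(Δρ/ρ₀)/Δz = 9.81 × 1.7688 × 10⁻³ / 17 = 1.0207 × 10⁻³ s⁻².
N = √(1.0207 × 10⁻³) = 0.031948 rad s⁻¹ → T = 2π/N = 196.67 s ≈ 197 s.

197 s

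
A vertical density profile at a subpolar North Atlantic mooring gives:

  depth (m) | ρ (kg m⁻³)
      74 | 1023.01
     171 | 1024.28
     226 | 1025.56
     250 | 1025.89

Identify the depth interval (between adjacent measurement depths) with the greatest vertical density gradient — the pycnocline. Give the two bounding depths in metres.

171–226 m

Compute the density gradient over each adjacent pair:
  74–171 m: Δρ/Δz = 1.27/97 = 0.013 kg m⁻⁴
  171–226 m: Δρ/Δz = 1.28/55 = 0.023 kg m⁻⁴
  226–250 m: Δρ/Δz = 0.33/24 = 0.014 kg m⁻⁴
The largest gradient is in the 171–226 m interval — the pycnocline.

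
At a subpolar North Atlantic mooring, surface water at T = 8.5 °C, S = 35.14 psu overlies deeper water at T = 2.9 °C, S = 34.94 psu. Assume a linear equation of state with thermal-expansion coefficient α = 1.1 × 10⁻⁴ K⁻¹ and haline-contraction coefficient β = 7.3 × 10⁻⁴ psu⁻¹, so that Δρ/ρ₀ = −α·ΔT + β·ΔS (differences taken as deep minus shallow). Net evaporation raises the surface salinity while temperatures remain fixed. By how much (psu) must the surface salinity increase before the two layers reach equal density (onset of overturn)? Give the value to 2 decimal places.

0.64 psu

Neutral buoyancy requires −α(T_deep − T_surf) + β(S_deep − S_surf′) = 0.
S_surf′ = S_deep − (α/β)·ΔT = 34.94 − (1.1 × 10⁻⁴/7.3 × 10⁻⁴)·(-5.6) = 35.7838 psu.
Increase required: 35.7838 − 35.14 = 0.6438 psu.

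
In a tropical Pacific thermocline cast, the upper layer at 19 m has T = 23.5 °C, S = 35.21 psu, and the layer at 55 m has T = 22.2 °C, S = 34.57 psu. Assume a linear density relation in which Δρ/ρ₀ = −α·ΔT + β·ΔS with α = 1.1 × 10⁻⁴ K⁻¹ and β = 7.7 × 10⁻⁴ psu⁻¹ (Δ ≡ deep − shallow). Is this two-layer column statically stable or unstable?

unstable

ΔT = 22.2 − 23.5 = -1.3 K and ΔS = 34.57 − 35.21 = -0.64 psu (deep − shallow).
−αΔT = 1.43 × 10⁻⁴; βΔS = -4.928 × 10⁻⁴; sum Δρ/ρ₀ = -3.498 × 10⁻⁴.
Δρ/ρ₀ < 0, so Δρ < 0: deeper water is lighter → statically unstable; the column would overturn.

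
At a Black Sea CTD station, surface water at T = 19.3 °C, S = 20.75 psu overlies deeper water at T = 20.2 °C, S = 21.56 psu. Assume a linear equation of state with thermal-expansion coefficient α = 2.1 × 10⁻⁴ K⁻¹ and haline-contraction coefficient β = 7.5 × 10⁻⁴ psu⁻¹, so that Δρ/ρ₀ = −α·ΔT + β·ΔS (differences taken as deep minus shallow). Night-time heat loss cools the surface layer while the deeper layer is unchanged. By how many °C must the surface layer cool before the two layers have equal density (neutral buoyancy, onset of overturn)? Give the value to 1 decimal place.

2.0 °C

Neutral buoyancy requires Δρ = 0, i.e. −α(T_deep − T_surf′) + β(S_deep − S_surf) = 0.
T_surf′ = T_deep − (β/α)·ΔS = 20.2 − (7.5 × 10⁻⁴/2.1 × 10⁻⁴)·(+0.81) = 17.307 °C.
Cooling required: 19.3 − (17.307) = 1.993 °C.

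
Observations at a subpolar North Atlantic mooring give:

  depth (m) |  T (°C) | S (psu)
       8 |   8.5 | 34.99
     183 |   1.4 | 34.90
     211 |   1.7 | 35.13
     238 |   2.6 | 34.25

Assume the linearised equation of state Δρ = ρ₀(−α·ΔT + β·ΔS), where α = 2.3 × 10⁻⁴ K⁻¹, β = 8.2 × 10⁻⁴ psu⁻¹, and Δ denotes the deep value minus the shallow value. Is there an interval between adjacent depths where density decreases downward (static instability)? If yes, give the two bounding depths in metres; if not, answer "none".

211–238 m

Evaluate Δρ/ρ₀ = −αΔT + βΔS across each adjacent pair:
  8–183 m: −αΔT+βΔS = −(2.3 × 10⁻⁴)(-7.1)+(8.2 × 10⁻⁴)(-0.09) = 1.6 × 10⁻³ → stable
  183–211 m: −αΔT+βΔS = −(2.3 × 10⁻⁴)(+0.3)+(8.2 × 10⁻⁴)(+0.23) = 1.2 × 10⁻⁴ → stable
  211–238 m: −αΔT+βΔS = −(2.3 × 10⁻⁴)(+0.9)+(8.2 × 10⁻⁴)(-0.88) = -9.3 × 10⁻⁴ → UNSTABLE
The 211–238 m interval has Δρ < 0: lighter water underlies denser water.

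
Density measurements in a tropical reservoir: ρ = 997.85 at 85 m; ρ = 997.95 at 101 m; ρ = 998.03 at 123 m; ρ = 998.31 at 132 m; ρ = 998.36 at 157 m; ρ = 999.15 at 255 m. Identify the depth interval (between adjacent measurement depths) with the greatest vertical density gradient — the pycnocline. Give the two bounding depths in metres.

123–132 m

Compute the density gradient over each adjacent pair:
  85–101 m: Δρ/Δz = 0.10/16 = 6.3 × 10⁻³ kg m⁻⁴
  101–123 m: Δρ/Δz = 0.08/22 = 3.6 × 10⁻³ kg m⁻⁴
  123–132 m: Δρ/Δz = 0.28/9 = 0.031 kg m⁻⁴
  132–157 m: Δρ/Δz = 0.05/25 = 2.0 × 10⁻³ kg m⁻⁴
  157–255 m: Δρ/Δz = 0.79/98 = 8.1 × 10⁻³ kg m⁻⁴
The largest gradient is in the 123–132 m interval — the pycnocline.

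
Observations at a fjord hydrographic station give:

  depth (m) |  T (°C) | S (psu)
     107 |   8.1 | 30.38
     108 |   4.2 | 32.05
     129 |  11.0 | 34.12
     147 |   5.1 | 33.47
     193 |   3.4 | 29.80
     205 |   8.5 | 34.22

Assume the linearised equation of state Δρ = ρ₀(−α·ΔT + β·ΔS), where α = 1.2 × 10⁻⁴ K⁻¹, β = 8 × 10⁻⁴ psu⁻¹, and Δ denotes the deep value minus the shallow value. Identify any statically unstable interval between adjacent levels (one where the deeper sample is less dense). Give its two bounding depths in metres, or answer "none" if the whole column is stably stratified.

147–193 m

Evaluate Δρ/ρ₀ = −αΔT + βΔS across each adjacent pair:
  107–108 m: −αΔT+βΔS = −(1.2 × 10⁻⁴)(-3.9)+(8 × 10⁻⁴)(+1.67) = 1.8 × 10⁻³ → stable
  108–129 m: −αΔT+βΔS = −(1.2 × 10⁻⁴)(+6.8)+(8 × 10⁻⁴)(+2.07) = 8.4 × 10⁻⁴ → stable
  129–147 m: −αΔT+βΔS = −(1.2 × 10⁻⁴)(-5.9)+(8 × 10⁻⁴)(-0.65) = 1.9 × 10⁻⁴ → stable
  147–193 m: −αΔT+βΔS = −(1.2 × 10⁻⁴)(-1.7)+(8 × 10⁻⁴)(-3.67) = -2.7 × 10⁻³ → UNSTABLE
  193–205 m: −αΔT+βΔS = −(1.2 × 10⁻⁴)(+5.1)+(8 × 10⁻⁴)(+4.42) = 2.9 × 10⁻³ → stable
The 147–193 m interval has Δρ < 0: lighter water underlies denser water.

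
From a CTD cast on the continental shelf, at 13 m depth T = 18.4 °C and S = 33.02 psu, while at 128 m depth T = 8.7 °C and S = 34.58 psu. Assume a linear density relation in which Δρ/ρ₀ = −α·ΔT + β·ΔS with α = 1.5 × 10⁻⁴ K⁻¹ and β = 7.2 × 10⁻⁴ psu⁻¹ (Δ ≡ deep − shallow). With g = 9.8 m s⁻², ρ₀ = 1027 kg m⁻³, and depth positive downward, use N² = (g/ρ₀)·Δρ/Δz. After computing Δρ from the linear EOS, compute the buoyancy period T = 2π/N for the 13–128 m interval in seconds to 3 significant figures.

424 s

ΔT = -9.7 K, ΔS = +1.56 psu (deep − shallow).
Δρ/ρ₀ = −αΔT + βΔS = 1.455 × 10⁻³ + 1.1232 × 10⁻³ = 2.5782 × 10⁻³, so Δρ ≈ 2.648 kg m⁻³.
N² = (g/ρ₀)·Δρ/Δz = g·(Δρ/ρ₀)/Δz = 9.8 × 2.5782 × 10⁻³ / 115 = 2.1971 × 10⁻⁴ s⁻².
N = √(2.1971 × 10⁻⁴) = 0.014823 rad s⁻¹ → T = 2π/N = 423.88 s ≈ 424 s.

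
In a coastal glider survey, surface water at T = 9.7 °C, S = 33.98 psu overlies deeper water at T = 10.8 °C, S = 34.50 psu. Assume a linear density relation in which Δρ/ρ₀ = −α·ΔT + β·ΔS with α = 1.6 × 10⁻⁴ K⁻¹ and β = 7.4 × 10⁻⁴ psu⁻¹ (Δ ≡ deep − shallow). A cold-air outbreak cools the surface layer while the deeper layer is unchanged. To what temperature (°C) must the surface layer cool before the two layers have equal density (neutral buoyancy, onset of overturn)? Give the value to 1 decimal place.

Neutral buoyancy requires Δρ = 0, i.e. −α(T_deep − T_surf′) + β(S_deep − S_surf) = 0.
T_surf′ = T_deep − (β/α)·ΔS = 10.8 − (7.4 × 10⁻⁴/1.6 × 10⁻⁴)·(+0.52) = 8.395 °C.
Cooling required: 9.7 − (8.395) = 1.305 °C.

8.4 °C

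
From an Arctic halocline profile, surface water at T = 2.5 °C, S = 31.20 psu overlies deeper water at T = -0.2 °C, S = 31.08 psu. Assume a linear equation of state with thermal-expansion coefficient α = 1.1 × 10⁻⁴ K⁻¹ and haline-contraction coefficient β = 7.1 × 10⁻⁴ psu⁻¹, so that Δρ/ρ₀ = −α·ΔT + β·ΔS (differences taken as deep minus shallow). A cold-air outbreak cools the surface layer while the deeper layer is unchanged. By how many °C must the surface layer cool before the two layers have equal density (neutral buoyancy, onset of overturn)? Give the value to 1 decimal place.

Neutral buoyancy requires Δρ = 0, i.e. −α(T_deep − T_surf′) + β(S_deep − S_surf) = 0.
T_surf′ = T_deep − (β/α)·ΔS = -0.2 − (7.1 × 10⁻⁴/1.1 × 10⁻⁴)·(-0.12) = 0.575 °C.
Cooling required: 2.5 − (0.575) = 1.925 °C.

1.9 °C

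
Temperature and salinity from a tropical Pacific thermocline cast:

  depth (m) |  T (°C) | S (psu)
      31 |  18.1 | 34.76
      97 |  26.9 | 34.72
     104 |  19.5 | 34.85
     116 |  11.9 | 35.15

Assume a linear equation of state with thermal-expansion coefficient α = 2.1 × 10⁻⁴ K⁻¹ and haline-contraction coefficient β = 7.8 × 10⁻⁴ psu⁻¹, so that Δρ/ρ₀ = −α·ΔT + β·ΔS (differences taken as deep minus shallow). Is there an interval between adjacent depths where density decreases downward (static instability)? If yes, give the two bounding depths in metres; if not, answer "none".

Evaluate Δρ/ρ₀ = −αΔT + βΔS across each adjacent pair:
  31–97 m: −αΔT+βΔS = −(2.1 × 10⁻⁴)(+8.8)+(7.8 × 10⁻⁴)(-0.04) = -1.9 × 10⁻³ → UNSTABLE
  97–104 m: −αΔT+βΔS = −(2.1 × 10⁻⁴)(-7.4)+(7.8 × 10⁻⁴)(+0.13) = 1.7 × 10⁻³ → stable
  104–116 m: −αΔT+βΔS = −(2.1 × 10⁻⁴)(-7.6)+(7.8 × 10⁻⁴)(+0.30) = 1.8 × 10⁻³ → stable
The 31–97 m interval has Δρ < 0: lighter water underlies denser water.

31–97 m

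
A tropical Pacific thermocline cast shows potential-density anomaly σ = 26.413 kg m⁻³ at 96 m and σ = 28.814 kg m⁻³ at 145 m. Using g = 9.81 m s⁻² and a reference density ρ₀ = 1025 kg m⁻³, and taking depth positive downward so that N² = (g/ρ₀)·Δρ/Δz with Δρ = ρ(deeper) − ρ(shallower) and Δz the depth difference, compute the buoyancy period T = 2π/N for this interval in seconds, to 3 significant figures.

Δρ = 1028.814 − 1026.413 = 2.401 kg m⁻³ over Δz = 145 − 96 = 49 m.
N² = (9.81/1025) × (2.401/49) = 4.6897 × 10⁻⁴ s⁻².
N = √(4.6897 × 10⁻⁴) = 0.021656 rad s⁻¹, so T = 2π/N = 290.14 s ≈ 290 s.

290 s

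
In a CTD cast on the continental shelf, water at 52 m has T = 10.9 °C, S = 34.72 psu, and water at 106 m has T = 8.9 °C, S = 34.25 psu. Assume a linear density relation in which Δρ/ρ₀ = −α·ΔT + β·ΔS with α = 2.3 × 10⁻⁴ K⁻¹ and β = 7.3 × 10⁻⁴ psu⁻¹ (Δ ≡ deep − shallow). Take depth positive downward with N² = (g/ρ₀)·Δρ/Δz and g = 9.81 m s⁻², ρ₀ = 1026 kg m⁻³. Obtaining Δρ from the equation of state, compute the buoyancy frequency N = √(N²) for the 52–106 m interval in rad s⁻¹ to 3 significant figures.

4.61 × 10⁻³ rad s⁻¹

ΔT = -2.0 K, ΔS = -0.47 psu (deep − shallow).
Δρ/ρ₀ = −αΔT + βΔS = 4.60 × 10⁻⁴ − 3.431 × 10⁻⁴ = 1.169 × 10⁻⁴, so Δρ ≈ 0.1199 kg m⁻³.
N² = (g/ρ₀)·Δρ/Δz = g·(Δρ/ρ₀)/Δz = 9.81 × 1.169 × 10⁻⁴ / 54 = 2.1237 × 10⁻⁵ s⁻².
N = √(2.1237 × 10⁻⁵) = 4.6084 × 10⁻³ rad s⁻¹ ≈ 4.61 × 10⁻³ rad s⁻¹.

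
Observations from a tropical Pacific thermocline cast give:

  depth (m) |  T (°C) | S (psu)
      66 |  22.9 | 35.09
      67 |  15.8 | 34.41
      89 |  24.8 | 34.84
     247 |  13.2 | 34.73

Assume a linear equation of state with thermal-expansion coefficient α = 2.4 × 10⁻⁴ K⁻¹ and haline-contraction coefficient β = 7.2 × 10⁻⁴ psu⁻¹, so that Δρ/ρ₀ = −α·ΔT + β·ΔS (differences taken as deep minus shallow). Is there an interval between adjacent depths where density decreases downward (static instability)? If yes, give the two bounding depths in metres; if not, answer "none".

67–89 m

Evaluate Δρ/ρ₀ = −αΔT + βΔS across each adjacent pair:
  66–67 m: −αΔT+βΔS = −(2.4 × 10⁻⁴)(-7.1)+(7.2 × 10⁻⁴)(-0.68) = 1.2 × 10⁻³ → stable
  67–89 m: −αΔT+βΔS = −(2.4 × 10⁻⁴)(+9.0)+(7.2 × 10⁻⁴)(+0.43) = -1.9 × 10⁻³ → UNSTABLE
  89–247 m: −αΔT+βΔS = −(2.4 × 10⁻⁴)(-11.6)+(7.2 × 10⁻⁴)(-0.11) = 2.7 × 10⁻³ → stable
The 67–89 m interval has Δρ < 0: lighter water underlies denser water.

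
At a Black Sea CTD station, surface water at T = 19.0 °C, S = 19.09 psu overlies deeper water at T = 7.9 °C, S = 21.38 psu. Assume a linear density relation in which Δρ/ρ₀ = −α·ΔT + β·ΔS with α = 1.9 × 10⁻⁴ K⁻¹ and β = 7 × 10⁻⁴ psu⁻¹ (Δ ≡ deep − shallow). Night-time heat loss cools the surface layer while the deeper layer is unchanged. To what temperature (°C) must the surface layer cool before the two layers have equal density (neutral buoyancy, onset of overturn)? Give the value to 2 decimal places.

-0.54 °C

Neutral buoyancy requires Δρ = 0, i.e. −α(T_deep − T_surf′) + β(S_deep − S_surf) = 0.
T_surf′ = T_deep − (β/α)·ΔS = 7.9 − (7 × 10⁻⁴/1.9 × 10⁻⁴)·(+2.29) = -0.5368 °C.
Cooling required: 19.0 − (-0.5368) = 19.5368 °C.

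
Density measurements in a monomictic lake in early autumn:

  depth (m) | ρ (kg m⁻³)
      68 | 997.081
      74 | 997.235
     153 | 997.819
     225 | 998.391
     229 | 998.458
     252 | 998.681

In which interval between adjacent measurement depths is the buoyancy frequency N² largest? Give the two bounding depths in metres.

Compute the density gradient over each adjacent pair:
  68–74 m: Δρ/Δz = 0.154/6 = 0.026 kg m⁻⁴
  74–153 m: Δρ/Δz = 0.584/79 = 7.4 × 10⁻³ kg m⁻⁴
  153–225 m: Δρ/Δz = 0.572/72 = 7.9 × 10⁻³ kg m⁻⁴
  225–229 m: Δρ/Δz = 0.067/4 = 0.017 kg m⁻⁴
  229–252 m: Δρ/Δz = 0.223/23 = 9.7 × 10⁻³ kg m⁻⁴
The largest gradient is in the 68–74 m interval — the pycnocline.

68–74 m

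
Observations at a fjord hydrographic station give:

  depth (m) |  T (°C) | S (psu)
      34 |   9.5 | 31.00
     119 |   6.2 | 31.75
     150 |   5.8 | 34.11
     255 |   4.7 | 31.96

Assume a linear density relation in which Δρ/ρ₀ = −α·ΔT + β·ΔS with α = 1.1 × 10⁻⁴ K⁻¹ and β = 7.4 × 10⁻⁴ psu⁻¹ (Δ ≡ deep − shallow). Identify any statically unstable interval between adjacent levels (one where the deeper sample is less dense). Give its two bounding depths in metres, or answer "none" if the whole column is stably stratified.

150–255 m

Evaluate Δρ/ρ₀ = −αΔT + βΔS across each adjacent pair:
  34–119 m: −αΔT+βΔS = −(1.1 × 10⁻⁴)(-3.3)+(7.4 × 10⁻⁴)(+0.75) = 9.2 × 10⁻⁴ → stable
  119–150 m: −αΔT+βΔS = −(1.1 × 10⁻⁴)(-0.4)+(7.4 × 10⁻⁴)(+2.36) = 1.8 × 10⁻³ → stable
  150–255 m: −αΔT+βΔS = −(1.1 × 10⁻⁴)(-1.1)+(7.4 × 10⁻⁴)(-2.15) = -1.5 × 10⁻³ → UNSTABLE
The 150–255 m interval has Δρ < 0: lighter water underlies denser water.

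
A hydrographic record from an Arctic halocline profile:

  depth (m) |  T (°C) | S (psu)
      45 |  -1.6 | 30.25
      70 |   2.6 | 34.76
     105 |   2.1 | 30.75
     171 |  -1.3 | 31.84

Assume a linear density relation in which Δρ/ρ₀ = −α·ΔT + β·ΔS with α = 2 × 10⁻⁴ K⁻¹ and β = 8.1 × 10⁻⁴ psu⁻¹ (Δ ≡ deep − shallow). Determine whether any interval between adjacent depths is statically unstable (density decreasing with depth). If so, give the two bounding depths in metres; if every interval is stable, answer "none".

70–105 m

Evaluate Δρ/ρ₀ = −αΔT + βΔS across each adjacent pair:
  45–70 m: −αΔT+βΔS = −(2 × 10⁻⁴)(+4.2)+(8.1 × 10⁻⁴)(+4.51) = 2.8 × 10⁻³ → stable
  70–105 m: −αΔT+βΔS = −(2 × 10⁻⁴)(-0.5)+(8.1 × 10⁻⁴)(-4.01) = -3.1 × 10⁻³ → UNSTABLE
  105–171 m: −αΔT+βΔS = −(2 × 10⁻⁴)(-3.4)+(8.1 × 10⁻⁴)(+1.09) = 1.6 × 10⁻³ → stable
The 70–105 m interval has Δρ < 0: lighter water underlies denser water.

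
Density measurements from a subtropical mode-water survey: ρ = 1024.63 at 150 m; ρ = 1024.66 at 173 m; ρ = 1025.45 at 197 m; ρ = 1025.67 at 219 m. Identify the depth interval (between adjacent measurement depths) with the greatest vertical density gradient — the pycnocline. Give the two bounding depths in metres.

173–197 m

Compute the density gradient over each adjacent pair:
  150–173 m: Δρ/Δz = 0.03/23 = 1.3 × 10⁻³ kg m⁻⁴
  173–197 m: Δρ/Δz = 0.79/24 = 0.033 kg m⁻⁴
  197–219 m: Δρ/Δz = 0.22/22 = 0.010 kg m⁻⁴
The largest gradient is in the 173–197 m interval — the pycnocline.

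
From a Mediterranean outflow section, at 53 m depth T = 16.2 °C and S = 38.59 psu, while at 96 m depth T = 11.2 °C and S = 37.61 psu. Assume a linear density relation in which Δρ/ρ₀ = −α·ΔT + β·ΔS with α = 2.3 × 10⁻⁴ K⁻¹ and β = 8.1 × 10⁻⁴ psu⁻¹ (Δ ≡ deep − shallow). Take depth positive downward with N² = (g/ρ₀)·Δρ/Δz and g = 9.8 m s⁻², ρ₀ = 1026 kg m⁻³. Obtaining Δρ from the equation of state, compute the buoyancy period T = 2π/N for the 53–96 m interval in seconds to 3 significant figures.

697 s

ΔT = -5.0 K, ΔS = -0.98 psu (deep − shallow).
Δρ/ρ₀ = −αΔT + βΔS = 1.15 × 10⁻³ − 7.938 × 10⁻⁴ = 3.562 × 10⁻⁴, so Δρ ≈ 0.3655 kg m⁻³.
N² = (g/ρ₀)·Δρ/Δz = g·(Δρ/ρ₀)/Δz = 9.8 × 3.562 × 10⁻⁴ / 43 = 8.1180 × 10⁻⁵ s⁻².
N = √(8.1180 × 10⁻⁵) = 9.0100 × 10⁻³ rad s⁻¹ → T = 2π/N = 697.36 s ≈ 697 s.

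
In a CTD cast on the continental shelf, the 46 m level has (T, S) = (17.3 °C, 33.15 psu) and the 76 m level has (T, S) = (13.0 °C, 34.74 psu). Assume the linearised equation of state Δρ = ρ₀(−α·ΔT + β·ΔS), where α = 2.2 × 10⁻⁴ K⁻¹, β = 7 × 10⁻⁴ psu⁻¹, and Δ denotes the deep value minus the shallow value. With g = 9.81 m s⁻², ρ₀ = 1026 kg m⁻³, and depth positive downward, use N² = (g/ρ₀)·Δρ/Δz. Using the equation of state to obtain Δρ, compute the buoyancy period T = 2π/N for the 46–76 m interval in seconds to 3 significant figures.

242 s

ΔT = -4.3 K, ΔS = +1.59 psu (deep − shallow).
Δρ/ρ₀ = −αΔT + βΔS = 9.46 × 10⁻⁴ + 1.113 × 10⁻³ = 2.059 × 10⁻³, so Δρ ≈ 2.113 kg m⁻³.
N² = (g/ρ₀)·Δρ/Δz = g·(Δρ/ρ₀)/Δz = 9.81 × 2.059 × 10⁻³ / 30 = 6.7329 × 10⁻⁴ s⁻².
N = √(6.7329 × 10⁻⁴) = 0.025948 rad s⁻¹ → T = 2π/N = 242.15 s ≈ 242 s.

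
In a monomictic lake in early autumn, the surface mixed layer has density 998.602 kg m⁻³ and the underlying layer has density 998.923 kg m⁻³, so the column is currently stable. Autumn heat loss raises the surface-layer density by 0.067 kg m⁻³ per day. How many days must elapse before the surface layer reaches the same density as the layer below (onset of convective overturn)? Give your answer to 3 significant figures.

Density deficit of the surface layer: 998.923 − 998.602 = 0.321 kg m⁻³.
Required change = 0.321 / 0.067 = 4.79 days.

4.79 days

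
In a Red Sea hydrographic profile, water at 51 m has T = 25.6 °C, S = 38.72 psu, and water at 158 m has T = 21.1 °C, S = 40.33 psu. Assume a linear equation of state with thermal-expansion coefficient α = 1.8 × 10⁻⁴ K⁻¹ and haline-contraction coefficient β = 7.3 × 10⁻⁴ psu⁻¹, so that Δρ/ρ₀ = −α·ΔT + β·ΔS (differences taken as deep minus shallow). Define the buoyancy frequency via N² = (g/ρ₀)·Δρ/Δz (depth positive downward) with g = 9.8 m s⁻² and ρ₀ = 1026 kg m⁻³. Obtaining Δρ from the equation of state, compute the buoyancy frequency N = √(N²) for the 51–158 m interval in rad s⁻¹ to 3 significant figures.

0.0135 rad s⁻¹

ΔT = -4.5 K, ΔS = +1.61 psu (deep − shallow).
Δρ/ρ₀ = −αΔT + βΔS = 8.10 × 10⁻⁴ + 1.1753 × 10⁻³ = 1.9853 × 10⁻³, so Δρ ≈ 2.037 kg m⁻³.
N² = (g/ρ₀)·Δρ/Δz = g·(Δρ/ρ₀)/Δz = 9.8 × 1.9853 × 10⁻³ / 107 = 1.8183 × 10⁻⁴ s⁻².
N = √(1.8183 × 10⁻⁴) = 0.013484 rad s⁻¹ ≈ 0.0135 rad s⁻¹.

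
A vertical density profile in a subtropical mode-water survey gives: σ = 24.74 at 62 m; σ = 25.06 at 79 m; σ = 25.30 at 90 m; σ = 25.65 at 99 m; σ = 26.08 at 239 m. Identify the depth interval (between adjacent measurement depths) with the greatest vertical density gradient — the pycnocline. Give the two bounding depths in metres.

90–99 m

Compute the density gradient over each adjacent pair:
  62–79 m: Δρ/Δz = 0.32/17 = 0.019 kg m⁻⁴
  79–90 m: Δρ/Δz = 0.24/11 = 0.022 kg m⁻⁴
  90–99 m: Δρ/Δz = 0.35/9 = 0.039 kg m⁻⁴
  99–239 m: Δρ/Δz = 0.43/140 = 3.1 × 10⁻³ kg m⁻⁴
The largest gradient is in the 90–99 m interval — the pycnocline.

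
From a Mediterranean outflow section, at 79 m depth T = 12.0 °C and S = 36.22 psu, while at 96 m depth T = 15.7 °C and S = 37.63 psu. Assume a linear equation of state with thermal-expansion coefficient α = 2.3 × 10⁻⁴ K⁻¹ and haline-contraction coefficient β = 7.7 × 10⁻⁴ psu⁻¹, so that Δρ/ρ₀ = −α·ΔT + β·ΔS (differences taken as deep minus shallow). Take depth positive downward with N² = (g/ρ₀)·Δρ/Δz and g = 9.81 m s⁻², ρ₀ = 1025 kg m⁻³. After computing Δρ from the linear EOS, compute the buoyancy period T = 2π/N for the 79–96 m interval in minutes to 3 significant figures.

9.00 min

ΔT = +3.7 K, ΔS = +1.41 psu (deep − shallow).
Δρ/ρ₀ = −αΔT + βΔS = -8.51 × 10⁻⁴ + 1.0857 × 10⁻³ = 2.347 × 10⁻⁴, so Δρ ≈ 0.2406 kg m⁻³.
N² = (g/ρ₀)·Δρ/Δz = g·(Δρ/ρ₀)/Δz = 9.81 × 2.347 × 10⁻⁴ / 17 = 1.3544 × 10⁻⁴ s⁻².
N = √(1.3544 × 10⁻⁴) = 0.011638 rad s⁻¹ → T = 2π/N = 539.89 s = 8.9982 min ≈ 9.00 min.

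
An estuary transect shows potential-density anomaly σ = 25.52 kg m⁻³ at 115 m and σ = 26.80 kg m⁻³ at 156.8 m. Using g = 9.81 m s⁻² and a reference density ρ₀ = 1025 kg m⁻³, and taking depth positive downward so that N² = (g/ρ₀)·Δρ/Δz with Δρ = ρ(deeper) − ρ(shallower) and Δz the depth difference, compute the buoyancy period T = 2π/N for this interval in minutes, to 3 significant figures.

Δρ = 1026.80 − 1025.52 = 1.28 kg m⁻³ over Δz = 156.8 − 115 = 41.8 m.
N² = (9.81/1025) × (1.28/41.8) = 2.9308 × 10⁻⁴ s⁻².
N = √(2.9308 × 10⁻⁴) = 0.017120 rad s⁻¹, so T = 2π/N = 367.01 s = 6.1168 min ≈ 6.12 min.

6.12 min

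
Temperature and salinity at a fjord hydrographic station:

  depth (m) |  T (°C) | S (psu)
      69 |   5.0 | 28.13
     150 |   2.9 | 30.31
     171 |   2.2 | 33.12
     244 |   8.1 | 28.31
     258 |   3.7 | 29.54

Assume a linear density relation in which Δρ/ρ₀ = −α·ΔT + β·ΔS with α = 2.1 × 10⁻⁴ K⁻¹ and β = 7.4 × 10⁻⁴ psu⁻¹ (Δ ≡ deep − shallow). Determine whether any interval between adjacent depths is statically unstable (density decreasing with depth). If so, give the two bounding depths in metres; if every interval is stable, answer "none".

Evaluate Δρ/ρ₀ = −αΔT + βΔS across each adjacent pair:
  69–150 m: −αΔT+βΔS = −(2.1 × 10⁻⁴)(-2.1)+(7.4 × 10⁻⁴)(+2.18) = 2.1 × 10⁻³ → stable
  150–171 m: −αΔT+βΔS = −(2.1 × 10⁻⁴)(-0.7)+(7.4 × 10⁻⁴)(+2.81) = 2.2 × 10⁻³ → stable
  171–244 m: −αΔT+βΔS = −(2.1 × 10⁻⁴)(+5.9)+(7.4 × 10⁻⁴)(-4.81) = -4.8 × 10⁻³ → UNSTABLE
  244–258 m: −αΔT+βΔS = −(2.1 × 10⁻⁴)(-4.4)+(7.4 × 10⁻⁴)(+1.23) = 1.8 × 10⁻³ → stable
The 171–244 m interval has Δρ < 0: lighter water underlies denser water.

171–244 m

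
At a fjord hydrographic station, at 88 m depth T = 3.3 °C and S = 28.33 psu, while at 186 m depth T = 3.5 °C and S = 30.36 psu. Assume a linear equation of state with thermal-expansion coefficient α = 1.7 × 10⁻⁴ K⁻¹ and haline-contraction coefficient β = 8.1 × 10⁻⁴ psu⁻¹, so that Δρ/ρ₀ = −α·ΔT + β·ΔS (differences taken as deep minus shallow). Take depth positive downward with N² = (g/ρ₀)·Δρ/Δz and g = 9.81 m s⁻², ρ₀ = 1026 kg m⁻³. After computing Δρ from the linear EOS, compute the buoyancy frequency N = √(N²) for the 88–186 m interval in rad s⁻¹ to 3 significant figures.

0.0127 rad s⁻¹

ΔT = +0.2 K, ΔS = +2.03 psu (deep − shallow).
Δρ/ρ₀ = −αΔT + βΔS = -3.40 × 10⁻⁵ + 1.6443 × 10⁻³ = 1.6103 × 10⁻³, so Δρ ≈ 1.652 kg m⁻³.
N² = (g/ρ₀)·Δρ/Δz = g·(Δρ/ρ₀)/Δz = 9.81 × 1.6103 × 10⁻³ / 98 = 1.6119 × 10⁻⁴ s⁻².
N = √(1.6119 × 10⁻⁴) = 0.012696 rad s⁻¹ ≈ 0.0127 rad s⁻¹.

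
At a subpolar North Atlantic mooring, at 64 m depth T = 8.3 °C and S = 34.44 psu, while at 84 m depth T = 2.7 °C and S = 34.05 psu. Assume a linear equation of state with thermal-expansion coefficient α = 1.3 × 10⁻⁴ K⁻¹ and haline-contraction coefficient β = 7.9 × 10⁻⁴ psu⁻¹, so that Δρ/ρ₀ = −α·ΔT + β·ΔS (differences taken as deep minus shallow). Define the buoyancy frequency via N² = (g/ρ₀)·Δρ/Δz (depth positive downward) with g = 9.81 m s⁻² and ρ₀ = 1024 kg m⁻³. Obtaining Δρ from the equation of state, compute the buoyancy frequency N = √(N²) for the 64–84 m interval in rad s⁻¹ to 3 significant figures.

ΔT = -5.6 K, ΔS = -0.39 psu (deep − shallow).
Δρ/ρ₀ = −αΔT + βΔS = 7.28 × 10⁻⁴ − 3.081 × 10⁻⁴ = 4.199 × 10⁻⁴, so Δρ ≈ 0.4300 kg m⁻³.
N² = (g/ρ₀)·Δρ/Δz = g·(Δρ/ρ₀)/Δz = 9.81 × 4.199 × 10⁻⁴ / 20 = 2.0596 × 10⁻⁴ s⁻².
N = √(2.0596 × 10⁻⁴) = 0.014351 rad s⁻¹ ≈ 0.0144 rad s⁻¹.

0.0144 rad s⁻¹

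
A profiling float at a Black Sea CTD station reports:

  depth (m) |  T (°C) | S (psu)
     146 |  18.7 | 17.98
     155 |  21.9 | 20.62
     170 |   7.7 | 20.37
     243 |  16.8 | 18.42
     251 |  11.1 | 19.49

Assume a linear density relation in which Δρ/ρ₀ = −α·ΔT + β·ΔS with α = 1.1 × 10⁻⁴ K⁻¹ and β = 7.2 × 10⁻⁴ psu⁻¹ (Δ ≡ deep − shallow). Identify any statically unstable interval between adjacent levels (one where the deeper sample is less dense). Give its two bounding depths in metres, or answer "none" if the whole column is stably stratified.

170–243 m

Evaluate Δρ/ρ₀ = −αΔT + βΔS across each adjacent pair:
  146–155 m: −αΔT+βΔS = −(1.1 × 10⁻⁴)(+3.2)+(7.2 × 10⁻⁴)(+2.64) = 1.5 × 10⁻³ → stable
  155–170 m: −αΔT+βΔS = −(1.1 × 10⁻⁴)(-14.2)+(7.2 × 10⁻⁴)(-0.25) = 1.4 × 10⁻³ → stable
  170–243 m: −αΔT+βΔS = −(1.1 × 10⁻⁴)(+9.1)+(7.2 × 10⁻⁴)(-1.95) = -2.4 × 10⁻³ → UNSTABLE
  243–251 m: −αΔT+βΔS = −(1.1 × 10⁻⁴)(-5.7)+(7.2 × 10⁻⁴)(+1.07) = 1.4 × 10⁻³ → stable
The 170–243 m interval has Δρ < 0: lighter water underlies denser water.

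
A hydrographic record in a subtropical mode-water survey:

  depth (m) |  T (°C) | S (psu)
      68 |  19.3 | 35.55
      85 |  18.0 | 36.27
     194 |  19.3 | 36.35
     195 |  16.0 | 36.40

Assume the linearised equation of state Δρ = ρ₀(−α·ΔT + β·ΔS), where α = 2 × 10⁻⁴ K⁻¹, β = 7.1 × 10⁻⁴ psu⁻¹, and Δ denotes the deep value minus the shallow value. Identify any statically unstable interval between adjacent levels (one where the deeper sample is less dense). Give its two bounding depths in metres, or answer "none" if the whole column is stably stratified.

85–194 m

Evaluate Δρ/ρ₀ = −αΔT + βΔS across each adjacent pair:
  68–85 m: −αΔT+βΔS = −(2 × 10⁻⁴)(-1.3)+(7.1 × 10⁻⁴)(+0.72) = 7.7 × 10⁻⁴ → stable
  85–194 m: −αΔT+βΔS = −(2 × 10⁻⁴)(+1.3)+(7.1 × 10⁻⁴)(+0.08) = -2.0 × 10⁻⁴ → UNSTABLE
  194–195 m: −αΔT+βΔS = −(2 × 10⁻⁴)(-3.3)+(7.1 × 10⁻⁴)(+0.05) = 7.0 × 10⁻⁴ → stable
The 85–194 m interval has Δρ < 0: lighter water underlies denser water.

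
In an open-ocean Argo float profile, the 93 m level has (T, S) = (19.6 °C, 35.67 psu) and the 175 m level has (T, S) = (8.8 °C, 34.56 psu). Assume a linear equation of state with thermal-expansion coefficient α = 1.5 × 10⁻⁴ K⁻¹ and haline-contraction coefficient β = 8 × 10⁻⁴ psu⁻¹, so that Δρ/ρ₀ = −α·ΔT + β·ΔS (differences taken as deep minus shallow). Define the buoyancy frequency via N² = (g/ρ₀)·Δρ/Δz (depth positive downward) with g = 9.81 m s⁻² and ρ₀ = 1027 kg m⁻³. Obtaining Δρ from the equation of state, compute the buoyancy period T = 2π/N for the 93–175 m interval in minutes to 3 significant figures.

ΔT = -10.8 K, ΔS = -1.11 psu (deep − shallow).
Δρ/ρ₀ = −αΔT + βΔS = 1.62 × 10⁻³ − 8.88 × 10⁻⁴ = 7.32 × 10⁻⁴, so Δρ ≈ 0.7518 kg m⁻³.
N² = (g/ρ₀)·Δρ/Δz = g·(Δρ/ρ₀)/Δz = 9.81 × 7.32 × 10⁻⁴ / 82 = 8.7572 × 10⁻⁵ s⁻².
N = √(8.7572 × 10⁻⁵) = 9.3580 × 10⁻³ rad s⁻¹ → T = 2π/N = 671.42 s = 11.190 min ≈ 11.2 min.

11.2 min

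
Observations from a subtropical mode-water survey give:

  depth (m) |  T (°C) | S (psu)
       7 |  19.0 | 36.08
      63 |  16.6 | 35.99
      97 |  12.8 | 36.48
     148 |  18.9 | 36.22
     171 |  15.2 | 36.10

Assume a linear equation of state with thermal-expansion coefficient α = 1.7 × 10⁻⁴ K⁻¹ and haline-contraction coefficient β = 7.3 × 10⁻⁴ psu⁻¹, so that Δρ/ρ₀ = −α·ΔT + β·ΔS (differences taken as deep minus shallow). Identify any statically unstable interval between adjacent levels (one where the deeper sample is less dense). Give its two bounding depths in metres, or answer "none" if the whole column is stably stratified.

Evaluate Δρ/ρ₀ = −αΔT + βΔS across each adjacent pair:
  7–63 m: −αΔT+βΔS = −(1.7 × 10⁻⁴)(-2.4)+(7.3 × 10⁻⁴)(-0.09) = 3.4 × 10⁻⁴ → stable
  63–97 m: −αΔT+βΔS = −(1.7 × 10⁻⁴)(-3.8)+(7.3 × 10⁻⁴)(+0.49) = 1.0 × 10⁻³ → stable
  97–148 m: −αΔT+βΔS = −(1.7 × 10⁻⁴)(+6.1)+(7.3 × 10⁻⁴)(-0.26) = -1.2 × 10⁻³ → UNSTABLE
  148–171 m: −αΔT+βΔS = −(1.7 × 10⁻⁴)(-3.7)+(7.3 × 10⁻⁴)(-0.12) = 5.4 × 10⁻⁴ → stable
The 97–148 m interval has Δρ < 0: lighter water underlies denser water.

97–148 m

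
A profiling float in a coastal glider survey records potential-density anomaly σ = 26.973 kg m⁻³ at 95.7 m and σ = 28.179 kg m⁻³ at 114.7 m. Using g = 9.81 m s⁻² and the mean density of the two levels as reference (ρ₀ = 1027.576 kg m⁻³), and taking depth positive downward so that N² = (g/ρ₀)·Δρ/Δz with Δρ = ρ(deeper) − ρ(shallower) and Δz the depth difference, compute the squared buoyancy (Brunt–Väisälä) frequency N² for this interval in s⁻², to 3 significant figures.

Δρ = 1028.179 − 1026.973 = 1.206 kg m⁻³ over Δz = 114.7 − 95.7 = 19 m.
N² = (9.81/1027.576) × (1.206/19) = 6.0597 × 10⁻⁴ s⁻² ≈ 6.06 × 10⁻⁴ s⁻².
Since Δρ > 0 the layer is stably stratified.

6.06 × 10⁻⁴ s⁻²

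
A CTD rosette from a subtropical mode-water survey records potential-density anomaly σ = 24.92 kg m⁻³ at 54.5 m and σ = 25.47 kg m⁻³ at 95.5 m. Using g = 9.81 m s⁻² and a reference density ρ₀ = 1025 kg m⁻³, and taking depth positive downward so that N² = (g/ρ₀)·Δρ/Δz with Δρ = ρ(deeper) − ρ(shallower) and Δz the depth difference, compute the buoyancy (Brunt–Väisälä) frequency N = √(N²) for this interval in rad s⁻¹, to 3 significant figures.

Δρ = 1025.47 − 1024.92 = 0.55 kg m⁻³ over Δz = 95.5 − 54.5 = 41 m.
N² = (9.81/1025) × (0.55/41) = 1.2839 × 10⁻⁴ s⁻².
N = √(1.2839 × 10⁻⁴) = 0.011331 rad s⁻¹ ≈ 0.0113 rad s⁻¹.

0.0113 rad s⁻¹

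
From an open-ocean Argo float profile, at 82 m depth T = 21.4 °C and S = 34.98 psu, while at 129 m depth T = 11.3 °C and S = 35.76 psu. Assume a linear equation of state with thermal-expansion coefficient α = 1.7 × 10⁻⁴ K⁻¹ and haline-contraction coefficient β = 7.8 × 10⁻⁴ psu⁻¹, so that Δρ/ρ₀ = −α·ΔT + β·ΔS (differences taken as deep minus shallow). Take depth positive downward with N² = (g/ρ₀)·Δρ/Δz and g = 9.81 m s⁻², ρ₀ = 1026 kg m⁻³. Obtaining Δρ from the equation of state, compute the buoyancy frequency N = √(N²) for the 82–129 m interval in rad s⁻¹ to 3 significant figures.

ΔT = -10.1 K, ΔS = +0.78 psu (deep − shallow).
Δρ/ρ₀ = −αΔT + βΔS = 1.717 × 10⁻³ + 6.084 × 10⁻⁴ = 2.3254 × 10⁻³, so Δρ ≈ 2.386 kg m⁻³.
N² = (g/ρ₀)·Δρ/Δz = g·(Δρ/ρ₀)/Δz = 9.81 × 2.3254 × 10⁻³ / 47 = 4.8537 × 10⁻⁴ s⁻².
N = √(4.8537 × 10⁻⁴) = 0.022031 rad s⁻¹ ≈ 0.0220 rad s⁻¹.

0.0220 rad s⁻¹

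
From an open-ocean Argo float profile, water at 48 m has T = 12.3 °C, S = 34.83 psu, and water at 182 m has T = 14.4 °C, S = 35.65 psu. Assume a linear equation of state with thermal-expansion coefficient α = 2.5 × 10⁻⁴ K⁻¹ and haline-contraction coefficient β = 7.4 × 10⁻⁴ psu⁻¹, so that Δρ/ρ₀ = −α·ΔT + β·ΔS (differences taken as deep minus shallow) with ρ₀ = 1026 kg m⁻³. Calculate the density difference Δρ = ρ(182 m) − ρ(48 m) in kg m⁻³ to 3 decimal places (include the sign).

+0.084 kg m⁻³

ΔT = +2.1 K, ΔS = +0.82 psu (deep − shallow).
Δρ/ρ₀ = −(2.5 × 10⁻⁴)(+2.1) + (7.4 × 10⁻⁴)(+0.82) = 8.18 × 10⁻⁵.
Δρ = 1026 × (8.18 × 10⁻⁵) = +0.084 kg m⁻³.
Positive Δρ: denser below, stable.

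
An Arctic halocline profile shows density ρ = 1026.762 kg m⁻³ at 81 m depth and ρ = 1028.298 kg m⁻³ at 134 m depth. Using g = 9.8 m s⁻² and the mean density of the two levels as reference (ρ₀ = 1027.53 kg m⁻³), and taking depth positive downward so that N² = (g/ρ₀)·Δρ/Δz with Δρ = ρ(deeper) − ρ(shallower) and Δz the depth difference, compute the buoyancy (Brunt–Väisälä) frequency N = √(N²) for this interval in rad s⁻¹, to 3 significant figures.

Δρ = 1028.298 − 1026.762 = 1.536 kg m⁻³ over Δz = 134 − 81 = 53 m.
N² = (9.8/1027.53) × (1.536/53) = 2.7641 × 10⁻⁴ s⁻².
N = √(2.7641 × 10⁻⁴) = 0.016626 rad s⁻¹ ≈ 0.0166 rad s⁻¹.

0.0166 rad s⁻¹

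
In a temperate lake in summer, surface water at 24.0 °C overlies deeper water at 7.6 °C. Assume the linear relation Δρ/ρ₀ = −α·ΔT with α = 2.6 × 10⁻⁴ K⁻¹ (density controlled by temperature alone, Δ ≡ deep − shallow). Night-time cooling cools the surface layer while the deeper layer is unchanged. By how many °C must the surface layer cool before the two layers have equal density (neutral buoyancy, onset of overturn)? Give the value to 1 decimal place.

16.4 °C

With temperature the only control, equal density requires T_surf′ = T_deep.
T_surf′ = 7.6 °C.
Cooling required: 24.0 − 7.6 = 16.4 °C.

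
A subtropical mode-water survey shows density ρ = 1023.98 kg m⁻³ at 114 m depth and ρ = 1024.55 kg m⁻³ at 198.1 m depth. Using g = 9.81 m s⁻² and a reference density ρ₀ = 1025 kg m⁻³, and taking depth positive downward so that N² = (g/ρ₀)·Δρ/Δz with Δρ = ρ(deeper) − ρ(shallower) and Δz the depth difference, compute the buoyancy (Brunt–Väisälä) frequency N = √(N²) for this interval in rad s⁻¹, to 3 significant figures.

Δρ = 1024.55 − 1023.98 = 0.57 kg m⁻³ over Δz = 198.1 − 114 = 84.1 m.
N² = (9.81/1025) × (0.57/84.1) = 6.4867 × 10⁻⁵ s⁻².
N = √(6.4867 × 10⁻⁵) = 8.0540 × 10⁻³ rad s⁻¹ ≈ 8.05 × 10⁻³ rad s⁻¹.
A positive N² confirms static stability across the interval.

8.05 × 10⁻³ rad s⁻¹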